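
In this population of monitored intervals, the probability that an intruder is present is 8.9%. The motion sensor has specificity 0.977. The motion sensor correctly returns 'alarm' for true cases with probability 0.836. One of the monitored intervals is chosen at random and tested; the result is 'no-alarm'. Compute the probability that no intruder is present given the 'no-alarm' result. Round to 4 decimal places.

Let H be the event that an intruder is present. P(H) = 0.089, so P(¬H) = 0.911. With E the 'no-alarm' result, P(E|H) = 0.164 and P(E|¬H) = 0.977.
P(E) = 0.164·0.089 + 0.977·0.911 = 0.014596 + 0.89005 = 0.90464.
By Bayes' theorem, P(H|E) = 0.014596 / 0.90464 = 0.0161. Hence P(¬H|E) = 1 − 0.0161 = 0.9839.

P(¬H | E) ≈ 0.9839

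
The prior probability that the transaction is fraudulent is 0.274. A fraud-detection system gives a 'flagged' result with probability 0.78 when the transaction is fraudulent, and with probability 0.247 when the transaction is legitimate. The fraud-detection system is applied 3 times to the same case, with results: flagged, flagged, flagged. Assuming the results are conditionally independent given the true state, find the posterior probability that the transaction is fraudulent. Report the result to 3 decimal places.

With H the event that the transaction is fraudulent, the joint likelihood of the observed sequence is P(data|H) = 0.78·0.78·0.78 = 0.47455 and P(data|¬H) = 0.247·0.247·0.247 = 0.015069.
Bayes: P(H|data) = 0.274·0.47455 / (0.274·0.47455 + 0.726·0.015069) = 0.13003/0.14097 = 0.9224.

Posterior P(H) ≈ 0.922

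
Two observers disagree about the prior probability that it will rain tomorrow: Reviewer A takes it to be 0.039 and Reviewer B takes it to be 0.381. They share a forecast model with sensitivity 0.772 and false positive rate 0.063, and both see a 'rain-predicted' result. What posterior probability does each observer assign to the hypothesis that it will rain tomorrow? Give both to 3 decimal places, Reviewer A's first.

P('+'|H) = 0.772, P('+'|¬H) = 0.063.
Reviewer A: numerator 0.772·0.039 = 0.030108; evidence = 0.030108+0.063·0.961 = 0.090651; posterior = 0.332.
Reviewer B: numerator 0.772·0.381 = 0.29413; evidence = 0.29413+0.063·0.619 = 0.33313; posterior = 0.883.

Reviewer A: 0.332; Reviewer B: 0.883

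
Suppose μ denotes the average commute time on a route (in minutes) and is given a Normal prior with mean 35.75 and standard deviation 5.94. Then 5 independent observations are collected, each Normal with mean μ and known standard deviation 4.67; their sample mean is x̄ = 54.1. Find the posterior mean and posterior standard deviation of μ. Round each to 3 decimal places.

Posterior mean ≈ 52.081; posterior SD ≈ 1.970

Prior precision 1/τ₀² = 1/5.94² = 0.0283418; data precision n/σ² = 5/4.67² = 0.229264.
Posterior precision = 0.0283418 + 0.229264 = 0.257606, giving posterior SD = 1/√0.257606 = 1.970.
Posterior mean = (0.0283418·35.75 + 0.229264·54.1) / 0.257606 = 52.081.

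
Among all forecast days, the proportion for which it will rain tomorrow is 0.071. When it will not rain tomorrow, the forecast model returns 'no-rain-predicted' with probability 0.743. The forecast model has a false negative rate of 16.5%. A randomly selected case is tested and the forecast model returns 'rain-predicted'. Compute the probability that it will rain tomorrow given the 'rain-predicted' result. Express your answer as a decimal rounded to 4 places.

Write H for 'it will rain tomorrow'. Prior odds H:¬H = 0.071/0.929 = 0.076426. For the 'rain-predicted' outcome, the likelihood ratio is 0.835/0.257 = 3.2490.
Posterior odds = 0.076426 × 3.2490 = 0.24831, so P(H|E) = 0.24831/(1+0.24831) = 0.1989.

P(H | E) ≈ 0.1989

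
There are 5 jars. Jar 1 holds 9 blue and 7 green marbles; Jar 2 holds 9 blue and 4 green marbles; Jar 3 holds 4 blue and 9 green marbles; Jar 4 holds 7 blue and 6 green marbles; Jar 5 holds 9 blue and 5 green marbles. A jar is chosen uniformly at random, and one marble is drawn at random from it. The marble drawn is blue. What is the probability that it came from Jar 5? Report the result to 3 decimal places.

Posterior probability ≈ 0.234

P(blue|Jar 1) = 0.5625; P(blue|Jar 2) = 0.6923; P(blue|Jar 3) = 0.3077; P(blue|Jar 4) = 0.5385; P(blue|Jar 5) = 0.6429.
Prior × likelihood for each source: 0.2·0.5625=0.1125, 0.2·0.6923=0.1385, 0.2·0.3077=0.06154, 0.2·0.5385=0.1077, 0.2·0.6429=0.1286. Summing gives P(blue) = 0.54876.
P(Jar 5 | blue) = 0.1286 / 0.54876 = 0.234.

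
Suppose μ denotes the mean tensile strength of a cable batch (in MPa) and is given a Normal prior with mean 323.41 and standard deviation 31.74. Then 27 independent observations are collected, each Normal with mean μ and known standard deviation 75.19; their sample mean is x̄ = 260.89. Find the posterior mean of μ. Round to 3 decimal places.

Posterior mean ≈ 271.648

Prior precision 1/τ₀² = 1/31.74² = 0.00099263; data precision n/σ² = 27/75.19² = 0.00477577.
Posterior precision = 0.00099263 + 0.00477577 = 0.00576840.
Posterior mean = (0.00099263·323.41 + 0.00477577·260.89) / 0.00576840 = 271.648.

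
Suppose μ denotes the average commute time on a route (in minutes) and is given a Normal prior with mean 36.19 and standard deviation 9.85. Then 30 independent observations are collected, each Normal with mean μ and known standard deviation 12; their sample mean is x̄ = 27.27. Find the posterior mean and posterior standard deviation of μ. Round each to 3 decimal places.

Prior precision 1/τ₀² = 1/9.85² = 0.0103069; data precision n/σ² = 30/12² = 0.208333.
Posterior precision = 0.0103069 + 0.208333 = 0.218640, giving posterior SD = 1/√0.218640 = 2.139.
Posterior mean = (0.0103069·36.19 + 0.208333·27.27) / 0.218640 = 27.690.

Posterior mean ≈ 27.690; posterior SD ≈ 2.139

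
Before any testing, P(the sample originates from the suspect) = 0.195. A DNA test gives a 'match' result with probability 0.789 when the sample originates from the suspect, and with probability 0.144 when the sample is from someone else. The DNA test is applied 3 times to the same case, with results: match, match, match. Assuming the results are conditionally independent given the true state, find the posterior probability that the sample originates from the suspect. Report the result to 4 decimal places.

Posterior P(H) ≈ 0.9755

Let H be the event that the sample originates from the suspect; start with P(H) = 0.195. P('match'|H) = 0.789, P('match'|¬H) = 0.144.
Update on result 1 ('match'): P(H) ← 0.789·0.1950 / (0.789·0.1950 + 0.144·0.8050) = 0.15386/0.26977 = 0.5703.
Update on result 2 ('match'): P(H) ← 0.789·0.5703 / (0.789·0.5703 + 0.144·0.4297) = 0.44997/0.51185 = 0.8791.
Update on result 3 ('match'): P(H) ← 0.789·0.8791 / (0.789·0.8791 + 0.144·0.1209) = 0.69362/0.71103 = 0.9755.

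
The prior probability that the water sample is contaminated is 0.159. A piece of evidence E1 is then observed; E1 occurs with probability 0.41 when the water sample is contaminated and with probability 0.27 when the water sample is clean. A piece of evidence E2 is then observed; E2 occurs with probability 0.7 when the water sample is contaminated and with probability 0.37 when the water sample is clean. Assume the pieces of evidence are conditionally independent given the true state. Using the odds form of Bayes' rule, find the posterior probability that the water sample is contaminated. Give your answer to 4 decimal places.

Posterior probability ≈ 0.3520

Prior odds = 0.159/(1−0.159) = 0.18906.
Likelihood ratio for E1 = 0.41/0.27 = 1.5185.
Likelihood ratio for E2 = 0.7/0.37 = 1.8919.
Posterior odds = prior odds × LR₁ × LR₂ = 0.54315.
Posterior probability = odds/(1+odds) = 0.54315/1.5431 = 0.3520.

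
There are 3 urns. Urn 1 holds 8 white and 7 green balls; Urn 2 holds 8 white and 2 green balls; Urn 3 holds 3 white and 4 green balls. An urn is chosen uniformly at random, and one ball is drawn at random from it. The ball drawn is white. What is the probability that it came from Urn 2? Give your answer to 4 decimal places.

Posterior probability ≈ 0.4541

P(white|Urn 1) = 0.5333; P(white|Urn 2) = 0.8; P(white|Urn 3) = 0.4286.
Prior × likelihood for each source: 0.333333·0.5333=0.1778, 0.333333·0.8=0.2667, 0.333333·0.4286=0.1429. Summing gives P(white) = 0.58730.
P(Urn 2 | white) = 0.2667 / 0.58730 = 0.4541.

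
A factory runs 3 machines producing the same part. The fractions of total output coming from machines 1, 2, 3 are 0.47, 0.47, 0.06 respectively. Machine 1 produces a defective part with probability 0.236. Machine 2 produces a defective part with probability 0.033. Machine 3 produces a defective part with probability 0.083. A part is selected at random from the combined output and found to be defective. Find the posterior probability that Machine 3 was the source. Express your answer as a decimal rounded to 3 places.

Posterior probability ≈ 0.038

P(defective|M1) = 0.236; P(defective|M2) = 0.033; P(defective|M3) = 0.083.
Prior × likelihood for each source: 0.47·0.236=0.1109, 0.47·0.033=0.01551, 0.06·0.083=0.004980. Summing gives P(defective) = 0.13141.
P(Machine 3 | defective) = 0.004980 / 0.13141 = 0.038.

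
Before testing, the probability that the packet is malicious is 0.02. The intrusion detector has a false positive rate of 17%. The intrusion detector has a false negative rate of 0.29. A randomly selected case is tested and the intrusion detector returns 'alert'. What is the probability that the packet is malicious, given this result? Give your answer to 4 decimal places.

P(H | E) ≈ 0.0785

Write H for 'the packet is malicious'. Prior odds H:¬H = 0.02/0.98 = 0.020408. For the 'alert' outcome, the likelihood ratio is 0.71/0.17 = 4.1765.
Posterior odds = 0.020408 × 4.1765 = 0.085234, so P(H|E) = 0.085234/(1+0.085234) = 0.0785.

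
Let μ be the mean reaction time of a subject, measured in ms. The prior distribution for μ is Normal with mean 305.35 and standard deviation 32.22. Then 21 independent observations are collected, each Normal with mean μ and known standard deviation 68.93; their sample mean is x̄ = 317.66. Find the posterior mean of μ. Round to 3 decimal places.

Posterior mean ≈ 315.457

With known σ, the Normal prior is conjugate. Weight on the data is w = (n/σ²)/(n/σ² + 1/τ₀²) = 0.00441980/(0.00441980+0.00096327) = 0.82106.
Posterior mean = w·x̄ + (1−w)·μ₀ = 0.82106·317.66 + 0.17894·305.35 = 315.457.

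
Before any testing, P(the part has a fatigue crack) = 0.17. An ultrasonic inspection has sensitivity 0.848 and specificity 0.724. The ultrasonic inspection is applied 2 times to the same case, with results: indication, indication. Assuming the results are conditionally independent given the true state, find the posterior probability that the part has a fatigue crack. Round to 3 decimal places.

Let H be the event that the part has a fatigue crack; start with P(H) = 0.17. P('indication'|H) = 0.848, P('indication'|¬H) = 0.276.
Update on result 1 ('indication'): P(H) ← 0.848·0.1700 / (0.848·0.1700 + 0.276·0.8300) = 0.14416/0.37324 = 0.3862.
Update on result 2 ('indication'): P(H) ← 0.848·0.3862 / (0.848·0.3862 + 0.276·0.6138) = 0.32753/0.49693 = 0.6591.

Posterior P(H) ≈ 0.659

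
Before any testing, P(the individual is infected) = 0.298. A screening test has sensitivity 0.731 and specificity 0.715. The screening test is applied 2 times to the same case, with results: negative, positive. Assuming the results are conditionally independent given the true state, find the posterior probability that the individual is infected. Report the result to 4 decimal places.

With H the event that the individual is infected, the joint likelihood of the observed sequence is P(data|H) = 0.269·0.731 = 0.19664 and P(data|¬H) = 0.715·0.285 = 0.20377.
Bayes: P(H|data) = 0.298·0.19664 / (0.298·0.19664 + 0.702·0.20377) = 0.058598/0.20165 = 0.2906.

Posterior P(H) ≈ 0.2906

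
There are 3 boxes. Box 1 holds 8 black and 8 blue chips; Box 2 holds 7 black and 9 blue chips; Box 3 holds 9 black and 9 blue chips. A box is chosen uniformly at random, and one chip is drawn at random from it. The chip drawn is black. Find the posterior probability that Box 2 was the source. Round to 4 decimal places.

Posterior probability ≈ 0.3043

Tabulate prior·likelihood by source: [1] prior 0.333333, lik 0.5, product 0.1667; [2] prior 0.333333, lik 0.4375, product 0.1458; [3] prior 0.333333, lik 0.5, product 0.1667.
Normalizing constant = 0.47917; the posterior for Box 2 is its product over the sum, 0.1458/0.47917 = 0.3043.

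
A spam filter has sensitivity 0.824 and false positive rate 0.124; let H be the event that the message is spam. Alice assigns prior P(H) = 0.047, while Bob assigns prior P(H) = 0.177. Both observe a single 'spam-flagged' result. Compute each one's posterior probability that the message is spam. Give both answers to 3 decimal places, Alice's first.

Alice: 0.247; Bob: 0.588

The likelihood ratio for a 'spam-flagged' result is 0.824/0.124 = 6.6452.
Alice: prior odds 0.047/0.953 = 0.049318; posterior odds 0.32773; posterior probability 0.247.
Bob: prior odds 0.177/0.823 = 0.21507; posterior odds 1.4292; posterior probability 0.588.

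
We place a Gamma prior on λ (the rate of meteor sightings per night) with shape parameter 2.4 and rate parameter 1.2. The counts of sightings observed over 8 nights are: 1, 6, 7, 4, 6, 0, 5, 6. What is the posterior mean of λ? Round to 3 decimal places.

Total count ∑xᵢ = 35 over n = 8 nights.
Gamma is conjugate to the Poisson likelihood: posterior is Gamma(shape = 2.4+35 = 37.4, rate = 1.2+8 = 9.2).
E[λ | data] = 37.4/9.2 = 4.065.

Posterior mean ≈ 4.065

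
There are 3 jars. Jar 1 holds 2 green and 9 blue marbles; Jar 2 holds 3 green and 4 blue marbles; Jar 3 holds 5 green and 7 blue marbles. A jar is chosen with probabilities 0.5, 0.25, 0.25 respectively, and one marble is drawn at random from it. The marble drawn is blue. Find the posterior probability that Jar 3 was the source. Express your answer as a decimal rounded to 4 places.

Posterior probability ≈ 0.2090

P(blue|Jar 1) = 0.8182; P(blue|Jar 2) = 0.5714; P(blue|Jar 3) = 0.5833.
Prior × likelihood for each source: 0.5·0.8182=0.4091, 0.25·0.5714=0.1429, 0.25·0.5833=0.1458. Summing gives P(blue) = 0.69778.
P(Jar 3 | blue) = 0.1458 / 0.69778 = 0.2090.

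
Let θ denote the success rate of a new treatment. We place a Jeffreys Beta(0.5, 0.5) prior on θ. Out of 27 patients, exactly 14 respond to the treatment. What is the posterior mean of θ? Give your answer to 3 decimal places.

Posterior mean ≈ 0.518

The binomial likelihood is conjugate to the Beta prior: with 14 successes and 13 failures, the posterior is Beta(0.5+14, 0.5+13) = Beta(14.5, 13.5).
E[θ | data] = 14.5/(14.5+13.5) = 0.518.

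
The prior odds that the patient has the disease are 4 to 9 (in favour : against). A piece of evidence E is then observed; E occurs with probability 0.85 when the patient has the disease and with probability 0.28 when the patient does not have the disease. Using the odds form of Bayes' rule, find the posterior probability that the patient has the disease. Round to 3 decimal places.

Prior odds = 4/9 = 0.44444.
Likelihood ratio for E = 0.85/0.28 = 3.0357.
Posterior odds = prior odds × LR = 1.3492.
Posterior probability = odds/(1+odds) = 1.3492/2.3492 = 0.574.

Posterior probability ≈ 0.574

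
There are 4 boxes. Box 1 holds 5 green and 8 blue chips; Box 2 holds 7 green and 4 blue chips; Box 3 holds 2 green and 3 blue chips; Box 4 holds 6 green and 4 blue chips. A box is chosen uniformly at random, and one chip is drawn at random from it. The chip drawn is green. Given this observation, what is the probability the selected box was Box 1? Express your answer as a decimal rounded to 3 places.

Posterior probability ≈ 0.190

P(green|Box 1) = 0.3846; P(green|Box 2) = 0.6364; P(green|Box 3) = 0.4; P(green|Box 4) = 0.6.
Prior × likelihood for each source: 0.25·0.3846=0.09615, 0.25·0.6364=0.1591, 0.25·0.4=0.1000, 0.25·0.6=0.1500. Summing gives P(green) = 0.50524.
P(Box 1 | green) = 0.09615 / 0.50524 = 0.190.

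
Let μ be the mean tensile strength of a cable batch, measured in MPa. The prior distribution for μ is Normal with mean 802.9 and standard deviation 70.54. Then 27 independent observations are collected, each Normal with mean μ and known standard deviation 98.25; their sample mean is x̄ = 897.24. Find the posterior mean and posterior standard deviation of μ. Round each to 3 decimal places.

Prior precision 1/τ₀² = 1/70.54² = 0.00020097; data precision n/σ² = 27/98.25² = 0.00279704.
Posterior precision = 0.00020097 + 0.00279704 = 0.00299801, giving posterior SD = 1/√0.00299801 = 18.263.
Posterior mean = (0.00020097·802.9 + 0.00279704·897.24) / 0.00299801 = 890.916.

Posterior mean ≈ 890.916; posterior SD ≈ 18.263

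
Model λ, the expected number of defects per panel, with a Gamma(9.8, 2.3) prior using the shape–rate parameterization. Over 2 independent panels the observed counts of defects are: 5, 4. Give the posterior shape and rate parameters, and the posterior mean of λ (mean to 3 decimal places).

The Poisson likelihood adds the total count to the shape and the number of exposure periods to the rate. Here ∑xᵢ = 9 and n = 2, so shape 9.8→18.8 and rate 2.3→4.3.
Posterior mean = shape/rate = 18.8/4.3 = 4.372.

Posterior: Gamma(shape=18.8, rate=4.3); mean ≈ 4.372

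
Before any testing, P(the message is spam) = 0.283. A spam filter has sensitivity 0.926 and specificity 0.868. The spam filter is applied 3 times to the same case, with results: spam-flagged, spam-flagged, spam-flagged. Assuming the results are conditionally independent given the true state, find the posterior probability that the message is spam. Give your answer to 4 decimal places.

Posterior P(H) ≈ 0.9927

Let H be the event that the message is spam; start with P(H) = 0.283. P('spam-flagged'|H) = 0.926, P('spam-flagged'|¬H) = 0.132.
Update on result 1 ('spam-flagged'): P(H) ← 0.926·0.2830 / (0.926·0.2830 + 0.132·0.7170) = 0.26206/0.35670 = 0.7347.
Update on result 2 ('spam-flagged'): P(H) ← 0.926·0.7347 / (0.926·0.7347 + 0.132·0.2653) = 0.68030/0.71533 = 0.9510.
Update on result 3 ('spam-flagged'): P(H) ← 0.926·0.9510 / (0.926·0.9510 + 0.132·0.0490) = 0.88066/0.88712 = 0.9927.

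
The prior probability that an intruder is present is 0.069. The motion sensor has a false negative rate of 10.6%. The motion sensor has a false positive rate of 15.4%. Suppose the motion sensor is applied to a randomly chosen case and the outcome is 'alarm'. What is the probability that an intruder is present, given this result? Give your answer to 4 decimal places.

P(H | E) ≈ 0.3008

Let H be the event that an intruder is present. P(H) = 0.069, so P(¬H) = 0.931. With E the 'alarm' result, P(E|H) = 0.894 and P(E|¬H) = 0.154.
P(E) = 0.894·0.069 + 0.154·0.931 = 0.061686 + 0.14337 = 0.20506.
By Bayes' theorem, P(H|E) = 0.061686 / 0.20506 = 0.3008.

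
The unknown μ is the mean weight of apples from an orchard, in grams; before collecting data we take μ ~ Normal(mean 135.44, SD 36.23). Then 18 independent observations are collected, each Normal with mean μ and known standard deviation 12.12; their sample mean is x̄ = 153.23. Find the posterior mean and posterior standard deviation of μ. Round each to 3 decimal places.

With known σ, the Normal prior is conjugate. Weight on the data is w = (n/σ²)/(n/σ² + 1/τ₀²) = 0.122537/(0.122537+0.00076184) = 0.99382.
Posterior mean = w·x̄ + (1−w)·μ₀ = 0.99382·153.23 + 0.0061788·135.44 = 153.120. Posterior variance = 1/(0.122537+0.00076184) = 8.11038, so SD = 2.848.

Posterior mean ≈ 153.120; posterior SD ≈ 2.848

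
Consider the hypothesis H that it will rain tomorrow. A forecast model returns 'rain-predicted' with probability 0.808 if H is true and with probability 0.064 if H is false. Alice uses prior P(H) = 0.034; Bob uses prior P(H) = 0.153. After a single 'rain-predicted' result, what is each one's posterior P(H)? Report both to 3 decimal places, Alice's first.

Alice: 0.308; Bob: 0.695

P('+'|H) = 0.808, P('+'|¬H) = 0.064.
Alice: numerator 0.808·0.034 = 0.027472; evidence = 0.027472+0.064·0.966 = 0.089296; posterior = 0.308.
Bob: numerator 0.808·0.153 = 0.12362; evidence = 0.12362+0.064·0.847 = 0.17783; posterior = 0.695.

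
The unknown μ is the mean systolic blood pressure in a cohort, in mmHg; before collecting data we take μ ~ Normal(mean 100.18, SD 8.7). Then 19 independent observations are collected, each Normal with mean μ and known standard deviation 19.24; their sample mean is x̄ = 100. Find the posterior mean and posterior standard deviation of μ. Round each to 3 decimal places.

Posterior mean ≈ 100.037; posterior SD ≈ 3.936

Prior precision 1/τ₀² = 1/8.7² = 0.0132118; data precision n/σ² = 19/19.24² = 0.0513267.
Posterior precision = 0.0132118 + 0.0513267 = 0.0645385, giving posterior SD = 1/√0.0645385 = 3.936.
Posterior mean = (0.0132118·100.18 + 0.0513267·100) / 0.0645385 = 100.037.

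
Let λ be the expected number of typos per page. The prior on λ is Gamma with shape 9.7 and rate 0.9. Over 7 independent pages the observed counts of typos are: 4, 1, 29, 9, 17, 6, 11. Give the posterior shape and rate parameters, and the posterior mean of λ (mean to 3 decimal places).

Total count ∑xᵢ = 77 over n = 7 pages.
Gamma is conjugate to the Poisson likelihood: posterior is Gamma(shape = 9.7+77 = 86.7, rate = 0.9+7 = 7.9).
E[λ | data] = 86.7/7.9 = 10.975.

Posterior: Gamma(shape=86.7, rate=7.9); mean ≈ 10.975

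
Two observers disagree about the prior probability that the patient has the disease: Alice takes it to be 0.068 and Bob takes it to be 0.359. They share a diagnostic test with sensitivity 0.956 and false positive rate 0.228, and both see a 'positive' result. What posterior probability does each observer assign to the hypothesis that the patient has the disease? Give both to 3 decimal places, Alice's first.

The likelihood ratio for a 'positive' result is 0.956/0.228 = 4.1930.
Alice: prior odds 0.068/0.932 = 0.072961; posterior odds 0.30593; posterior probability 0.234.
Bob: prior odds 0.359/0.641 = 0.56006; posterior odds 2.3483; posterior probability 0.701.

Alice: 0.234; Bob: 0.701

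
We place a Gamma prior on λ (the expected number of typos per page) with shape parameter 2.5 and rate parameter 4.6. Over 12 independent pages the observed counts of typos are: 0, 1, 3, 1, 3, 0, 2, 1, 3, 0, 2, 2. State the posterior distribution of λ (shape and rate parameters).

Total count ∑xᵢ = 18 over n = 12 pages.
Gamma is conjugate to the Poisson likelihood: posterior is Gamma(shape = 2.5+18 = 20.5, rate = 4.6+12 = 16.6).

Posterior: Gamma(shape=20.5, rate=16.6)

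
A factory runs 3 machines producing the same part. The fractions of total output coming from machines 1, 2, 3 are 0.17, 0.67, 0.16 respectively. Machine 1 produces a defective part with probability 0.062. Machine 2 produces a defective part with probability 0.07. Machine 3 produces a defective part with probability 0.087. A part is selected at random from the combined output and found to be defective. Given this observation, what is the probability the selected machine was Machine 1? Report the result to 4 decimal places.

Posterior probability ≈ 0.1477

P(defective|M1) = 0.062; P(defective|M2) = 0.07; P(defective|M3) = 0.087.
Prior × likelihood for each source: 0.17·0.062=0.01054, 0.67·0.07=0.04690, 0.16·0.087=0.01392. Summing gives P(defective) = 0.071360.
P(Machine 1 | defective) = 0.01054 / 0.071360 = 0.1477.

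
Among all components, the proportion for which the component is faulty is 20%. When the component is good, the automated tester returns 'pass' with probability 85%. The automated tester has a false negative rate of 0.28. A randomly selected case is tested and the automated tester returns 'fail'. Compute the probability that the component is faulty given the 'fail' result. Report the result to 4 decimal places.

P(H | E) ≈ 0.5455

Write H for 'the component is faulty'. Prior odds H:¬H = 0.2/0.8 = 0.25000. For the 'fail' outcome, the likelihood ratio is 0.72/0.15 = 4.8000.
Posterior odds = 0.25000 × 4.8000 = 1.2000, so P(H|E) = 1.2000/(1+1.2000) = 0.5455.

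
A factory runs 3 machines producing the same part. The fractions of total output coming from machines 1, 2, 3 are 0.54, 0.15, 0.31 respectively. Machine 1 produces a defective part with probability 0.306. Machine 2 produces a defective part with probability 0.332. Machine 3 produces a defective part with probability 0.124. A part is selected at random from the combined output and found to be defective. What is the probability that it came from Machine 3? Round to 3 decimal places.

Tabulate prior·likelihood by source: [1] prior 0.54, lik 0.306, product 0.1652; [2] prior 0.15, lik 0.332, product 0.04980; [3] prior 0.31, lik 0.124, product 0.03844.
Normalizing constant = 0.25348; the posterior for Machine 3 is its product over the sum, 0.03844/0.25348 = 0.152.

Posterior probability ≈ 0.152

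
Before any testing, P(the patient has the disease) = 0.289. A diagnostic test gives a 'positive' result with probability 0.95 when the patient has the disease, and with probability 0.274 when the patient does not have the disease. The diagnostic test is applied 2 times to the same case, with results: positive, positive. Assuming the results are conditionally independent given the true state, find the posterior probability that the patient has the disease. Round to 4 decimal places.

Posterior P(H) ≈ 0.8301

Let H be the event that the patient has the disease; start with P(H) = 0.289. P('positive'|H) = 0.95, P('positive'|¬H) = 0.274.
Update on result 1 ('positive'): P(H) ← 0.95·0.2890 / (0.95·0.2890 + 0.274·0.7110) = 0.27455/0.46936 = 0.5849.
Update on result 2 ('positive'): P(H) ← 0.95·0.5849 / (0.95·0.5849 + 0.274·0.4151) = 0.55569/0.66942 = 0.8301.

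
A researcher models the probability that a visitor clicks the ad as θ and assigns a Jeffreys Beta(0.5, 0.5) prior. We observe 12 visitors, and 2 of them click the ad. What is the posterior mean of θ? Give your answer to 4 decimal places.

The binomial likelihood is conjugate to the Beta prior: with 2 successes and 10 failures, the posterior is Beta(0.5+2, 0.5+10) = Beta(2.5, 10.5).
E[θ | data] = 2.5/(2.5+10.5) = 0.1923.

Posterior mean ≈ 0.1923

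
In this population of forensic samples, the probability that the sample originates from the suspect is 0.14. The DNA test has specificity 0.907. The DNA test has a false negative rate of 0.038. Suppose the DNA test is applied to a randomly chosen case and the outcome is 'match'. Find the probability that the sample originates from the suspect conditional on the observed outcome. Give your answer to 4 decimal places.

P(H | E) ≈ 0.6274

Let H be the event that the sample originates from the suspect. P(H) = 0.14, so P(¬H) = 0.86. With E the 'match' result, P(E|H) = 0.962 and P(E|¬H) = 0.093.
P(E) = 0.962·0.14 + 0.093·0.86 = 0.13468 + 0.079980 = 0.21466.
By Bayes' theorem, P(H|E) = 0.13468 / 0.21466 = 0.6274.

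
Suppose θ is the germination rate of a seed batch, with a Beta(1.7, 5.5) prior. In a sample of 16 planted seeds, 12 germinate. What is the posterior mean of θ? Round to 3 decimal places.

The binomial likelihood is conjugate to the Beta prior: with 12 successes and 4 failures, the posterior is Beta(1.7+12, 5.5+4) = Beta(13.7, 9.5).
Posterior mean = α/(α+β) = 13.7/23.2 = 0.591.

Posterior mean ≈ 0.591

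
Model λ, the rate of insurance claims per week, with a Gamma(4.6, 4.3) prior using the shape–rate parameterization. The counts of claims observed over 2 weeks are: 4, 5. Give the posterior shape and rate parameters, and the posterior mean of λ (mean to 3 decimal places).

Posterior: Gamma(shape=13.6, rate=6.3); mean ≈ 2.159

Total count ∑xᵢ = 9 over n = 2 weeks.
Gamma is conjugate to the Poisson likelihood: posterior is Gamma(shape = 4.6+9 = 13.6, rate = 4.3+2 = 6.3).
Posterior mean = shape/rate = 13.6/6.3 = 2.159.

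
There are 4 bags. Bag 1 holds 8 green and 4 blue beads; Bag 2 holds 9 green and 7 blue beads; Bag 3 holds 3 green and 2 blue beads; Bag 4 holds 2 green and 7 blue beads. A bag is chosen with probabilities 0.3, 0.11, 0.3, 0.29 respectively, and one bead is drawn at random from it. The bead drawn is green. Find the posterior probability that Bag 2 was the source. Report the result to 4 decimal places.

Posterior probability ≈ 0.1222

Tabulate prior·likelihood by source: [1] prior 0.3, lik 0.6667, product 0.2000; [2] prior 0.11, lik 0.5625, product 0.06187; [3] prior 0.3, lik 0.6, product 0.1800; [4] prior 0.29, lik 0.2222, product 0.06444.
Normalizing constant = 0.50632; the posterior for Bag 2 is its product over the sum, 0.06187/0.50632 = 0.1222.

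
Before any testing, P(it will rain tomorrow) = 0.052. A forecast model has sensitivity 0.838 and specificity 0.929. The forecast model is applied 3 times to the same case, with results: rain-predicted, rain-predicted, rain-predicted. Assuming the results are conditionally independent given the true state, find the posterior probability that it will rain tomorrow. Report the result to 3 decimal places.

Posterior P(H) ≈ 0.989

With H the event that it will rain tomorrow, the joint likelihood of the observed sequence is P(data|H) = 0.838·0.838·0.838 = 0.58848 and P(data|¬H) = 0.071·0.071·0.071 = 0.00035791.
Bayes: P(H|data) = 0.052·0.58848 / (0.052·0.58848 + 0.948·0.00035791) = 0.030601/0.030940 = 0.9890.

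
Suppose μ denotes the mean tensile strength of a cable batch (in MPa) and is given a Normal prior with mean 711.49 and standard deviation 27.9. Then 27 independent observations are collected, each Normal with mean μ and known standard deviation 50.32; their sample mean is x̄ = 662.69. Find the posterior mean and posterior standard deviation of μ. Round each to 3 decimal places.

Prior precision 1/τ₀² = 1/27.9² = 0.00128467; data precision n/σ² = 27/50.32² = 0.0106631.
Posterior precision = 0.00128467 + 0.0106631 = 0.0119477, giving posterior SD = 1/√0.0119477 = 9.149.
Posterior mean = (0.00128467·711.49 + 0.0106631·662.69) / 0.0119477 = 667.937.

Posterior mean ≈ 667.937; posterior SD ≈ 9.149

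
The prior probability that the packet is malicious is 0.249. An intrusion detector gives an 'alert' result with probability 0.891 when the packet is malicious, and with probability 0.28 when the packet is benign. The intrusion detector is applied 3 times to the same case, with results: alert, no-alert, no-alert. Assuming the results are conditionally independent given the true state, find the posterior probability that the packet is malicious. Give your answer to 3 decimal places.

Posterior P(H) ≈ 0.024

Let H be the event that the packet is malicious; start with P(H) = 0.249. P('alert'|H) = 0.891, P('alert'|¬H) = 0.28.
Update on result 1 ('alert'): P(H) ← 0.891·0.2490 / (0.891·0.2490 + 0.28·0.7510) = 0.22186/0.43214 = 0.5134.
Update on result 2 ('no-alert'): P(H) ← 0.109·0.5134 / (0.109·0.5134 + 0.72·0.4866) = 0.055960/0.40631 = 0.1377.
Update on result 3 ('no-alert'): P(H) ← 0.109·0.1377 / (0.109·0.1377 + 0.72·0.8623) = 0.015012/0.63585 = 0.0236.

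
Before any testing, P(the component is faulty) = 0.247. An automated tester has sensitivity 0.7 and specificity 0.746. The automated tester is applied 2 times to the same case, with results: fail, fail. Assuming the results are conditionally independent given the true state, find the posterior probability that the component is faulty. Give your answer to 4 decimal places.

With H the event that the component is faulty, the joint likelihood of the observed sequence is P(data|H) = 0.7·0.7 = 0.49000 and P(data|¬H) = 0.254·0.254 = 0.064516.
Bayes: P(H|data) = 0.247·0.49000 / (0.247·0.49000 + 0.753·0.064516) = 0.12103/0.16961 = 0.7136.

Posterior P(H) ≈ 0.7136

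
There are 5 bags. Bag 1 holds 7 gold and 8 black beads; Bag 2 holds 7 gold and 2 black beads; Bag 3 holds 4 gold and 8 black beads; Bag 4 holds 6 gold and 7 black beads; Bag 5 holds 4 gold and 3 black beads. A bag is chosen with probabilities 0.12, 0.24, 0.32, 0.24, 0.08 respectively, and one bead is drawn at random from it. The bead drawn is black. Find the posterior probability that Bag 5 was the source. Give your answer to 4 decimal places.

Posterior probability ≈ 0.0694

P(black|Bag 1) = 0.5333; P(black|Bag 2) = 0.2222; P(black|Bag 3) = 0.6667; P(black|Bag 4) = 0.5385; P(black|Bag 5) = 0.4286.
Prior × likelihood for each source: 0.12·0.5333=0.06400, 0.24·0.2222=0.05333, 0.32·0.6667=0.2133, 0.24·0.5385=0.1292, 0.08·0.4286=0.03429. Summing gives P(black) = 0.49418.
P(Bag 5 | black) = 0.03429 / 0.49418 = 0.0694.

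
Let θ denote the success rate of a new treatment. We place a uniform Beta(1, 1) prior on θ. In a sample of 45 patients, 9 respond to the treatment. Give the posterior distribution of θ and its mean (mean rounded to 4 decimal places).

Observing 9 successes and 36 failures updates Beta(1, 1) by adding the success and failure counts to the two shape parameters: α = 1+9 = 10, β = 1+36 = 37.
Posterior mean = α/(α+β) = 10/47 = 0.2128.

Posterior: Beta(10, 37); mean ≈ 0.2128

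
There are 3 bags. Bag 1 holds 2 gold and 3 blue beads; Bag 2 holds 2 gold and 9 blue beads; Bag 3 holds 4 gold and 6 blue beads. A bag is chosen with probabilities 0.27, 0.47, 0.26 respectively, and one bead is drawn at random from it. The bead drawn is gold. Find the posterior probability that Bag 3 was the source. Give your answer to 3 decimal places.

Posterior probability ≈ 0.350

Tabulate prior·likelihood by source: [1] prior 0.27, lik 0.4, product 0.1080; [2] prior 0.47, lik 0.1818, product 0.08545; [3] prior 0.26, lik 0.4, product 0.1040.
Normalizing constant = 0.29745; the posterior for Bag 3 is its product over the sum, 0.1040/0.29745 = 0.350.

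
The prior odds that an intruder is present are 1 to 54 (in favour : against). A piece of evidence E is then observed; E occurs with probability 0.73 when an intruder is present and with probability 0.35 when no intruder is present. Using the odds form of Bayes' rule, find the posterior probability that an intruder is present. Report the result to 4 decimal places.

Prior odds = 1/54 = 0.018519.
Likelihood ratio for E = 0.73/0.35 = 2.0857.
Posterior odds = prior odds × LR = 0.038624.
Posterior probability = odds/(1+odds) = 0.038624/1.0386 = 0.0372.

Posterior probability ≈ 0.0372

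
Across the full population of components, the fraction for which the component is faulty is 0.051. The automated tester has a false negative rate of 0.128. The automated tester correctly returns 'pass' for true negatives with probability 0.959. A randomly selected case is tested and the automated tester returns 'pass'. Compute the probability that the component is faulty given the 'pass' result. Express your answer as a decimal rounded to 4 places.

Let H be the event that the component is faulty. P(H) = 0.051, so P(¬H) = 0.949. With E the 'pass' result, P(E|H) = 0.128 and P(E|¬H) = 0.959.
P(E) = 0.128·0.051 + 0.959·0.949 = 0.0065280 + 0.91009 = 0.91662.
By Bayes' theorem, P(H|E) = 0.0065280 / 0.91662 = 0.0071.

P(H | E) ≈ 0.0071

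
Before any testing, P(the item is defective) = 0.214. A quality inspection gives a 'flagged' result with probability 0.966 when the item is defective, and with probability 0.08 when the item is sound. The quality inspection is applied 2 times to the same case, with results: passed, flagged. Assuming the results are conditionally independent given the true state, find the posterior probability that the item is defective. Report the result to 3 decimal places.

With H the event that the item is defective, the joint likelihood of the observed sequence is P(data|H) = 0.034·0.966 = 0.032844 and P(data|¬H) = 0.92·0.08 = 0.073600.
Bayes: P(H|data) = 0.214·0.032844 / (0.214·0.032844 + 0.786·0.073600) = 0.0070286/0.064878 = 0.1083.

Posterior P(H) ≈ 0.108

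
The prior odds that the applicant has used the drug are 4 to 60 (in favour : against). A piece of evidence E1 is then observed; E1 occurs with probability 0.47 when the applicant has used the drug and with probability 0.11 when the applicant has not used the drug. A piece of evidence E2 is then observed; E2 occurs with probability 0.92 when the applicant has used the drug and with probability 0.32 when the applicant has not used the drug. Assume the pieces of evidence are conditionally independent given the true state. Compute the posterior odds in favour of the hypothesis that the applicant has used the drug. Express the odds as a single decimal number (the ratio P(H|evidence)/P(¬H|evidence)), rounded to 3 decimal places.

Prior odds = 4/60 = 0.066667.
Likelihood ratio for E1 = 0.47/0.11 = 4.2727.
Likelihood ratio for E2 = 0.92/0.32 = 2.8750.
Posterior odds = prior odds × LR₁ × LR₂ = 0.81894.

Posterior odds ≈ 0.819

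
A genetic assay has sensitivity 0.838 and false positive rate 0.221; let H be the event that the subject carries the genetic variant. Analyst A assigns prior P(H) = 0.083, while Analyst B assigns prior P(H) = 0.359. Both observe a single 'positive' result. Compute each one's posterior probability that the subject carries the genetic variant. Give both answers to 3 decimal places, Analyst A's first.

The likelihood ratio for a 'positive' result is 0.838/0.221 = 3.7919.
Analyst A: prior odds 0.083/0.917 = 0.090513; posterior odds 0.34321; posterior probability 0.256.
Analyst B: prior odds 0.359/0.641 = 0.56006; posterior odds 2.1237; posterior probability 0.680.

Analyst A: 0.256; Analyst B: 0.680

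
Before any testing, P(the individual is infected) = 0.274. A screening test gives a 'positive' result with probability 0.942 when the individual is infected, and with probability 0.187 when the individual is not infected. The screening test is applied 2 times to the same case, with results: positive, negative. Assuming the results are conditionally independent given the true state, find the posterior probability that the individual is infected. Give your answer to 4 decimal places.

Posterior P(H) ≈ 0.1194

Let H be the event that the individual is infected; start with P(H) = 0.274. P('positive'|H) = 0.942, P('positive'|¬H) = 0.187.
Update on result 1 ('positive'): P(H) ← 0.942·0.2740 / (0.942·0.2740 + 0.187·0.7260) = 0.25811/0.39387 = 0.6553.
Update on result 2 ('negative'): P(H) ← 0.058·0.6553 / (0.058·0.6553 + 0.813·0.3447) = 0.038008/0.31824 = 0.1194.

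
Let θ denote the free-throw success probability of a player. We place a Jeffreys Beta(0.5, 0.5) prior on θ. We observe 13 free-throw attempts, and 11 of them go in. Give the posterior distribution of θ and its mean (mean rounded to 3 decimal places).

Posterior: Beta(11.5, 2.5); mean ≈ 0.821

The binomial likelihood is conjugate to the Beta prior: with 11 successes and 2 failures, the posterior is Beta(0.5+11, 0.5+2) = Beta(11.5, 2.5).
E[θ | data] = 11.5/(11.5+2.5) = 0.821.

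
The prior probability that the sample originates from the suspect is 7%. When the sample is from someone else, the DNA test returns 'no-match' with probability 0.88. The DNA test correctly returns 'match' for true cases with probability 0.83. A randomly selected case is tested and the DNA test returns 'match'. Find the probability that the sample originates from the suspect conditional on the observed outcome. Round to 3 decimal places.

Let H be the event that the sample originates from the suspect. P(H) = 0.07, so P(¬H) = 0.93. With E the 'match' result, P(E|H) = 0.83 and P(E|¬H) = 0.12.
P(E) = 0.83·0.07 + 0.12·0.93 = 0.058100 + 0.11160 = 0.16970.
By Bayes' theorem, P(H|E) = 0.058100 / 0.16970 = 0.342.

P(H | E) ≈ 0.342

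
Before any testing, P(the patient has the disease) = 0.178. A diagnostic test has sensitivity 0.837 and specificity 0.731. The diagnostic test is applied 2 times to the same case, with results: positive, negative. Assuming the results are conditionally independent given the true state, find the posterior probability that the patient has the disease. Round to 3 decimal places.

Let H be the event that the patient has the disease; start with P(H) = 0.178. P('positive'|H) = 0.837, P('positive'|¬H) = 0.269.
Update on result 1 ('positive'): P(H) ← 0.837·0.1780 / (0.837·0.1780 + 0.269·0.8220) = 0.14899/0.37010 = 0.4026.
Update on result 2 ('negative'): P(H) ← 0.163·0.4026 / (0.163·0.4026 + 0.731·0.5974) = 0.065616/0.50235 = 0.1306.

Posterior P(H) ≈ 0.131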